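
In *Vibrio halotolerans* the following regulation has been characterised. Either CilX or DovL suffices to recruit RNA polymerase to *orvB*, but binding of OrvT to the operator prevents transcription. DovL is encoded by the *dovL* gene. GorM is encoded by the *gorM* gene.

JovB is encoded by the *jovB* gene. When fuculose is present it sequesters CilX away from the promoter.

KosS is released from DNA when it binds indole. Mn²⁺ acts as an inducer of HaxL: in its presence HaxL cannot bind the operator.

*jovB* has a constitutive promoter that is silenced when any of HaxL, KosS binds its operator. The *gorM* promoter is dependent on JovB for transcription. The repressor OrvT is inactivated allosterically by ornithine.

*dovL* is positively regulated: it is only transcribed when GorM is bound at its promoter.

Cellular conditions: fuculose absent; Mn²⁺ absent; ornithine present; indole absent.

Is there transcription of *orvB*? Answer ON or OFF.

Fuculose is absent, so CilX is active.
Ornithine is present, so OrvT is inactive.
Mn²⁺ is absent, so HaxL is active.
Indole is absent, so KosS is active.
With repressor HaxL bound, *jovB* is not transcribed.
So JovB is not produced.
Required activator JovB is absent, so *gorM* is not transcribed.
So GorM is not produced.
Required activator GorM is absent, so *dovL* is not transcribed.
So DovL is not produced.
Activator CilX is present, so *orvB* is transcribed.

ON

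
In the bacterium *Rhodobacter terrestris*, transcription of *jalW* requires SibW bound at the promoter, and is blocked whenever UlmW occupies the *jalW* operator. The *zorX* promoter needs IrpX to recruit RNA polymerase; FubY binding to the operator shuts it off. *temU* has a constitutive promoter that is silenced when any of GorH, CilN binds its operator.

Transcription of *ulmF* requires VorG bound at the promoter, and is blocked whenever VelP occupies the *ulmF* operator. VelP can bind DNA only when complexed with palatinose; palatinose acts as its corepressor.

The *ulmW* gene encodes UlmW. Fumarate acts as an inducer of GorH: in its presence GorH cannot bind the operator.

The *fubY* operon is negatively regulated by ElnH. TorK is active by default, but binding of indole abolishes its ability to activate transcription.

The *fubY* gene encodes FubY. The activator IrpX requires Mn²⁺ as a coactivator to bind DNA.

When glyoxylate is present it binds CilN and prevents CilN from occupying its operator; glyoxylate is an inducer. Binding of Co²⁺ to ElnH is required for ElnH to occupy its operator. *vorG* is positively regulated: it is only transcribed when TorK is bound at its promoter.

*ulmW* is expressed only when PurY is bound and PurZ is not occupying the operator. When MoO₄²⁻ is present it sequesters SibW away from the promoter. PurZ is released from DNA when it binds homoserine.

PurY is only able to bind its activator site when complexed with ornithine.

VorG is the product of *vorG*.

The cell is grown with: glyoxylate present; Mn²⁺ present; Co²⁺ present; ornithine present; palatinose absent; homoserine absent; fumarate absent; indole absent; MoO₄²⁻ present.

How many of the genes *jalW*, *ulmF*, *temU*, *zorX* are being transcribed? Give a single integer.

2

Homoserine is absent, so PurZ is active.
Ornithine is present, so PurY is active.
With repressor PurZ bound, *ulmW* is not transcribed.
So UlmW is not produced.
MoO₄²⁻ is present, so SibW is inactive.
Required activator SibW is absent, so *jalW* is not transcribed.
→ *jalW* is OFF.
Palatinose is absent, so VelP is inactive.
Indole is absent, so TorK is active.
No repressor is bound and TorK is active, so *vorG* is transcribed.
So VorG is produced and active.
No repressor is bound and VorG is active, so *ulmF* is transcribed.
→ *ulmF* is ON.
Fumarate is absent, so GorH is active.
Glyoxylate is present, so CilN is inactive.
With repressor GorH bound, *temU* is not transcribed.
→ *temU* is OFF.
Co²⁺ is present, so ElnH is active.
With repressor ElnH bound, *fubY* is not transcribed.
So FubY is not produced.
Mn²⁺ is present, so IrpX is active.
No repressor is bound and IrpX is active, so *zorX* is transcribed.
→ *zorX* is ON.
2 of the 4 genes are transcribed.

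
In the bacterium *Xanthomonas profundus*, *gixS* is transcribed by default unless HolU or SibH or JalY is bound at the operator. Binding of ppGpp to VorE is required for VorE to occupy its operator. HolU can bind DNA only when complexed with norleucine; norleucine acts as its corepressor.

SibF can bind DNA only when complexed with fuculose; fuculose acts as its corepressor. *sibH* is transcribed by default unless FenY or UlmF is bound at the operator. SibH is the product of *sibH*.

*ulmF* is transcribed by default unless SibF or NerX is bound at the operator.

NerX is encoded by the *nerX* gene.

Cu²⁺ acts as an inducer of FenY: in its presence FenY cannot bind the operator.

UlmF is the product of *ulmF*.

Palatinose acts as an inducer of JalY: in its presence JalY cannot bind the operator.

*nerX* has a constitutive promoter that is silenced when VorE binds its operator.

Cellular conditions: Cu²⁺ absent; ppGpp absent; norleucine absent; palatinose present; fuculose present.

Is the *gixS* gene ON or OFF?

Norleucine is absent, so HolU is inactive.
Cu²⁺ is absent, so FenY is active.
Fuculose is present, so SibF is active.
ppGpp is absent, so VorE is inactive.
With no repressor bound, *nerX* is transcribed.
So NerX is produced and active.
With repressor SibF bound, *ulmF* is not transcribed.
So UlmF is not produced.
With repressor FenY bound, *sibH* is not transcribed.
So SibH is not produced.
Palatinose is present, so JalY is inactive.
With no repressor bound, *gixS* is transcribed.

ON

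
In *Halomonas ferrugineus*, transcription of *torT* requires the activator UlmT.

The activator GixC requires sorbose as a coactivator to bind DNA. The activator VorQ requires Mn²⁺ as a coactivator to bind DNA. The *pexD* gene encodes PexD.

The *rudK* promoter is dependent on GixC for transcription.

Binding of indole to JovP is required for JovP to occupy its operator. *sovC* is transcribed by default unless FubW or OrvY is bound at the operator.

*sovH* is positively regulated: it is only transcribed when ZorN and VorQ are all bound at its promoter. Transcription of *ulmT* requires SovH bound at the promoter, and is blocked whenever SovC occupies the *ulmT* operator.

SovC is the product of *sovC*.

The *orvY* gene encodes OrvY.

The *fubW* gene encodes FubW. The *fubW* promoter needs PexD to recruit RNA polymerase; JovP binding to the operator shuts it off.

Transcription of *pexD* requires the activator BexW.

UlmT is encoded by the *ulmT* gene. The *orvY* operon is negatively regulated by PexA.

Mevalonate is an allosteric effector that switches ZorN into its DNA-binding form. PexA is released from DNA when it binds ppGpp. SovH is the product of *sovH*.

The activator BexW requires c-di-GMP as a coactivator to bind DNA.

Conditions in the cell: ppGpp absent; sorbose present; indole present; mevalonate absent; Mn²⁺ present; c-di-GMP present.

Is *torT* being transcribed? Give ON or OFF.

OFF

c-di-GMP is present, so BexW is active.
No repressor is bound and BexW is active, so *pexD* is transcribed.
So PexD is produced and active.
Indole is present, so JovP is active.
With repressor JovP bound, *fubW* is not transcribed.
So FubW is not produced.
ppGpp is absent, so PexA is active.
With repressor PexA bound, *orvY* is not transcribed.
So OrvY is not produced.
With no repressor bound, *sovC* is transcribed.
So SovC is produced and active.
Mevalonate is absent, so ZorN is inactive.
Mn²⁺ is present, so VorQ is active.
Required activator ZorN is absent, so *sovH* is not transcribed.
So SovH is not produced.
With repressor SovC bound, *ulmT* is not transcribed.
So UlmT is not produced.
Required activator UlmT is absent, so *torT* is not transcribed.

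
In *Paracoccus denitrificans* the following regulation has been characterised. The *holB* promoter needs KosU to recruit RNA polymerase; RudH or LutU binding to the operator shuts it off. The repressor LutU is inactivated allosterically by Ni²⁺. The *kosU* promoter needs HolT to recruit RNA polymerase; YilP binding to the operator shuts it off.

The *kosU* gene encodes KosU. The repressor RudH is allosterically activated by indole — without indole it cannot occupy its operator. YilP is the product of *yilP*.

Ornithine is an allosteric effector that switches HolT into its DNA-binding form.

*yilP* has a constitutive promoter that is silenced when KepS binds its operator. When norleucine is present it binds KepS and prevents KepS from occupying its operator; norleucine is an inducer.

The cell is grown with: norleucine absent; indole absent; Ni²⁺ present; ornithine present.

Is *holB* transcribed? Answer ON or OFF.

Norleucine is absent, so KepS is active.
With repressor KepS bound, *yilP* is not transcribed.
So YilP is not produced.
Ornithine is present, so HolT is active.
No repressor is bound and HolT is active, so *kosU* is transcribed.
So KosU is produced and active.
Indole is absent, so RudH is inactive.
Ni²⁺ is present, so LutU is inactive.
No repressor is bound and KosU is active, so *holB* is transcribed.

ON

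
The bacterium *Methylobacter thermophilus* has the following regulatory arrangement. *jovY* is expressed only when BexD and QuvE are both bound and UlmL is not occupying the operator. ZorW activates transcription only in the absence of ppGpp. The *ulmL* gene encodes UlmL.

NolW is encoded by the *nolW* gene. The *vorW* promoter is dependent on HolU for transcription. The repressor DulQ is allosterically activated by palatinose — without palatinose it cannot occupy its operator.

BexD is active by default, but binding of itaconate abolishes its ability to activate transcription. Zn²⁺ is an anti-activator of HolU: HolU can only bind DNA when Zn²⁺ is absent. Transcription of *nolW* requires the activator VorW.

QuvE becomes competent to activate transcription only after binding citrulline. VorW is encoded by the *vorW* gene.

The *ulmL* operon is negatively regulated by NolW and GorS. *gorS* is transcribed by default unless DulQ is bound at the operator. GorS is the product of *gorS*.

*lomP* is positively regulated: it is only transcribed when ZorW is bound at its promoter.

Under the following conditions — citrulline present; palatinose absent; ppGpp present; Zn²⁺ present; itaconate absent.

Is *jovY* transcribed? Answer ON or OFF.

ON

Itaconate is absent, so BexD is active.
Zn²⁺ is present, so HolU is inactive.
Required activator HolU is absent, so *vorW* is not transcribed.
So VorW is not produced.
Required activator VorW is absent, so *nolW* is not transcribed.
So NolW is not produced.
Palatinose is absent, so DulQ is inactive.
With no repressor bound, *gorS* is transcribed.
So GorS is produced and active.
With repressor GorS bound, *ulmL* is not transcribed.
So UlmL is not produced.
Citrulline is present, so QuvE is active.
No repressor is bound and BexD and QuvE are active, so *jovY* is transcribed.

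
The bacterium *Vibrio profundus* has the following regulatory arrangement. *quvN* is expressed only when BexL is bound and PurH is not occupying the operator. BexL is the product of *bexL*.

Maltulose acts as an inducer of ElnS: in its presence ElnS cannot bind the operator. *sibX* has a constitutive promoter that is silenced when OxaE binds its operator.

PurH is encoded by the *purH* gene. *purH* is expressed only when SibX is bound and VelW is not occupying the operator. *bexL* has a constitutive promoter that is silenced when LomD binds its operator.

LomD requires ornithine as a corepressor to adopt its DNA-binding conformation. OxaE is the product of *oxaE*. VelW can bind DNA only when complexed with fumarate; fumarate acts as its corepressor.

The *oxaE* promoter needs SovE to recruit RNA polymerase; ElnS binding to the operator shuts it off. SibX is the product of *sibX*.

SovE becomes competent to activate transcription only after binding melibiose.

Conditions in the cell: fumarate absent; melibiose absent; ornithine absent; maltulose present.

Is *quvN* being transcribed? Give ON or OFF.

Ornithine is absent, so LomD is inactive.
With no repressor bound, *bexL* is transcribed.
So BexL is produced and active.
Fumarate is absent, so VelW is inactive.
Maltulose is present, so ElnS is inactive.
Melibiose is absent, so SovE is inactive.
Required activator SovE is absent, so *oxaE* is not transcribed.
So OxaE is not produced.
With no repressor bound, *sibX* is transcribed.
So SibX is produced and active.
No repressor is bound and SibX is active, so *purH* is transcribed.
So PurH is produced and active.
With repressor PurH bound, *quvN* is not transcribed.

OFF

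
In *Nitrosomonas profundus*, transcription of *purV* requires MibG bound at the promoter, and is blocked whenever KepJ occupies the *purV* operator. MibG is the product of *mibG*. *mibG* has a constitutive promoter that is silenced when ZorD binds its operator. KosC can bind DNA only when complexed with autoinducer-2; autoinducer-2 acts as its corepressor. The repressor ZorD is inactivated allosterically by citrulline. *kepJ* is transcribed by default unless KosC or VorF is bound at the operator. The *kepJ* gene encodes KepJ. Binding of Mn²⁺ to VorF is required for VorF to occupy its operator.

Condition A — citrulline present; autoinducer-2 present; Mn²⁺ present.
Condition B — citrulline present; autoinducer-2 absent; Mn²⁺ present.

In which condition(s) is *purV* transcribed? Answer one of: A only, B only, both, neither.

both

Condition A:
Citrulline is present, so ZorD is inactive.
With no repressor bound, *mibG* is transcribed.
So MibG is produced and active.
Autoinducer-2 is present, so KosC is active.
Mn²⁺ is present, so VorF is active.
With repressor KosC bound, *kepJ* is not transcribed.
So KepJ is not produced.
No repressor is bound and MibG is active, so *purV* is transcribed.
→ *purV* is ON in A.
Condition B:
Citrulline is present, so ZorD is inactive.
With no repressor bound, *mibG* is transcribed.
So MibG is produced and active.
Autoinducer-2 is absent, so KosC is inactive.
Mn²⁺ is present, so VorF is active.
With repressor VorF bound, *kepJ* is not transcribed.
So KepJ is not produced.
No repressor is bound and MibG is active, so *purV* is transcribed.
→ *purV* is ON in B.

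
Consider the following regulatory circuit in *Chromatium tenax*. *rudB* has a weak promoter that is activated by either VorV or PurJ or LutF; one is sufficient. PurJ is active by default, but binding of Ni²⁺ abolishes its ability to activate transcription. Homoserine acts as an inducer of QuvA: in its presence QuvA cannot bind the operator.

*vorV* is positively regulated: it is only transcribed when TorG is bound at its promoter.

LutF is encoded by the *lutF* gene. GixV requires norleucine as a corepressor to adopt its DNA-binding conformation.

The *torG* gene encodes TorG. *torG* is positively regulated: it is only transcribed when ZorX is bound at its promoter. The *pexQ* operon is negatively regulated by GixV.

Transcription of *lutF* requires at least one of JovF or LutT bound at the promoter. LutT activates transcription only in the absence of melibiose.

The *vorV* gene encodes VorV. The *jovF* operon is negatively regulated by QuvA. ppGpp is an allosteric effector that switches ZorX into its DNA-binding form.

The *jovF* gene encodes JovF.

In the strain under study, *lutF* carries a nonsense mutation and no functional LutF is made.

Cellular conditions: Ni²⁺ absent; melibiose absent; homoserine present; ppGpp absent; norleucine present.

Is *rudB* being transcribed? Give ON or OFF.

ppGpp is absent, so ZorX is inactive.
Required activator ZorX is absent, so *torG* is not transcribed.
So TorG is not produced.
Required activator TorG is absent, so *vorV* is not transcribed.
So VorV is not produced.
Ni²⁺ is absent, so PurJ is active.
LutF is non-functional in this strain, so it has no effect.
Activator PurJ is present, so *rudB* is transcribed.

ON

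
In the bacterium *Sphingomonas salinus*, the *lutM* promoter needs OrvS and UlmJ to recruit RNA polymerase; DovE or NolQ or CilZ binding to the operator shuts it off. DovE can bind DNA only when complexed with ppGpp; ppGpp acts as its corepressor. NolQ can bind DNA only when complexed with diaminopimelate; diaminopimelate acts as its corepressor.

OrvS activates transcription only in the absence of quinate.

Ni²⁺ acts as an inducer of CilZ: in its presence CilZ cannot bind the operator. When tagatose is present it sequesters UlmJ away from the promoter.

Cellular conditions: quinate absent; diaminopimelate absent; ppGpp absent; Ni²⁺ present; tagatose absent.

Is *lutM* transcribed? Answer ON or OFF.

ppGpp is absent, so DovE is inactive.
Diaminopimelate is absent, so NolQ is inactive.
Quinate is absent, so OrvS is active.
Tagatose is absent, so UlmJ is active.
Ni²⁺ is present, so CilZ is inactive.
No repressor is bound and OrvS and UlmJ are active, so *lutM* is transcribed.

ON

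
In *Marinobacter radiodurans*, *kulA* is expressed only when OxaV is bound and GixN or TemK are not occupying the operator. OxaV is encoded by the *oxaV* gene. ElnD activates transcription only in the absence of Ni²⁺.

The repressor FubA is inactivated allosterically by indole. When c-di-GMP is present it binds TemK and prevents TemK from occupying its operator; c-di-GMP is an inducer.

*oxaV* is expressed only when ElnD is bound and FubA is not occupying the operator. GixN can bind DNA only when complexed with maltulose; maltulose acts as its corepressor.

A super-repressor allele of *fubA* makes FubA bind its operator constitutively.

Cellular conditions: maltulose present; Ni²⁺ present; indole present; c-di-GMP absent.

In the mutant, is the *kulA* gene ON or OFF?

Maltulose is present, so GixN is active.
c-di-GMP is absent, so TemK is active.
FubA is constitutively active in this strain.
Ni²⁺ is present, so ElnD is inactive.
With repressor FubA bound, *oxaV* is not transcribed.
So OxaV is not produced.
With repressor GixN bound, *kulA* is not transcribed.

OFF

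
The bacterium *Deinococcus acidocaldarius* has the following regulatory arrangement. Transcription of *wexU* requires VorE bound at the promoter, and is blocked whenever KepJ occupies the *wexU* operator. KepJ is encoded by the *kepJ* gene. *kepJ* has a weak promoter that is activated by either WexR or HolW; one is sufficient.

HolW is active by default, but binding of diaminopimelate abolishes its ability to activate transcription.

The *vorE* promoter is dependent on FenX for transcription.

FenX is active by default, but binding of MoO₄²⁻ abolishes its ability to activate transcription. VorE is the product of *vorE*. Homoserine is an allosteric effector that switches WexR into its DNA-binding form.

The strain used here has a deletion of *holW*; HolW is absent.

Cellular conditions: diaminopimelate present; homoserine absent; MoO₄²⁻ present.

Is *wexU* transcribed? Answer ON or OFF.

OFF

MoO₄²⁻ is present, so FenX is inactive.
Required activator FenX is absent, so *vorE* is not transcribed.
So VorE is not produced.
Homoserine is absent, so WexR is inactive.
HolW is non-functional in this strain, so it has no effect.
No activator is available at the *kepJ* promoter, so *kepJ* is not transcribed.
So KepJ is not produced.
Required activator VorE is absent, so *wexU* is not transcribed.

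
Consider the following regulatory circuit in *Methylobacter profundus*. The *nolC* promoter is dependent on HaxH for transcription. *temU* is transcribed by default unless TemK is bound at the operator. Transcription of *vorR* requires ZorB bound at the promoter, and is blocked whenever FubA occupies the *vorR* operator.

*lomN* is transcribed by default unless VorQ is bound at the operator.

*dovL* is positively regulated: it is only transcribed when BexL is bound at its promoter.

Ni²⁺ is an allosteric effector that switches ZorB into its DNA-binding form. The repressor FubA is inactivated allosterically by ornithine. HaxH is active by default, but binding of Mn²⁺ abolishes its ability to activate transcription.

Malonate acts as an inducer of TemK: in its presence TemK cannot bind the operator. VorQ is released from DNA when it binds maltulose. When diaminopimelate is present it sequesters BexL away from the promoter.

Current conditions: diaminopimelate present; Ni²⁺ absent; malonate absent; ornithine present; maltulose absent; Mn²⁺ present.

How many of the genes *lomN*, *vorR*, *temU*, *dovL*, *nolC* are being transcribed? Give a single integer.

Maltulose is absent, so VorQ is active.
With repressor VorQ bound, *lomN* is not transcribed.
→ *lomN* is OFF.
Ornithine is present, so FubA is inactive.
Ni²⁺ is absent, so ZorB is inactive.
Required activator ZorB is absent, so *vorR* is not transcribed.
→ *vorR* is OFF.
Malonate is absent, so TemK is active.
With repressor TemK bound, *temU* is not transcribed.
→ *temU* is OFF.
Diaminopimelate is present, so BexL is inactive.
Required activator BexL is absent, so *dovL* is not transcribed.
→ *dovL* is OFF.
Mn²⁺ is present, so HaxH is inactive.
Required activator HaxH is absent, so *nolC* is not transcribed.
→ *nolC* is OFF.
0 of the 5 genes are transcribed.

0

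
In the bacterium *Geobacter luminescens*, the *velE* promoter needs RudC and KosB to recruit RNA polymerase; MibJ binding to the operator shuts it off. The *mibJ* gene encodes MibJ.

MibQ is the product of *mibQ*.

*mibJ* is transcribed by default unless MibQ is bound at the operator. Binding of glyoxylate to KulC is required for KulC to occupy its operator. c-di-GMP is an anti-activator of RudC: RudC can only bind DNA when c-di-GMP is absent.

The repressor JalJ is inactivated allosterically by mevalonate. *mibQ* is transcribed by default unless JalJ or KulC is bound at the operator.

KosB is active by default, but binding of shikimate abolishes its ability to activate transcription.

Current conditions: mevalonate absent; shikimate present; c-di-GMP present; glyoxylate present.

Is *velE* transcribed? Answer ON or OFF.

c-di-GMP is present, so RudC is inactive.
Mevalonate is absent, so JalJ is active.
Glyoxylate is present, so KulC is active.
With repressor JalJ bound, *mibQ* is not transcribed.
So MibQ is not produced.
With no repressor bound, *mibJ* is transcribed.
So MibJ is produced and active.
Shikimate is present, so KosB is inactive.
With repressor MibJ bound, *velE* is not transcribed.

OFF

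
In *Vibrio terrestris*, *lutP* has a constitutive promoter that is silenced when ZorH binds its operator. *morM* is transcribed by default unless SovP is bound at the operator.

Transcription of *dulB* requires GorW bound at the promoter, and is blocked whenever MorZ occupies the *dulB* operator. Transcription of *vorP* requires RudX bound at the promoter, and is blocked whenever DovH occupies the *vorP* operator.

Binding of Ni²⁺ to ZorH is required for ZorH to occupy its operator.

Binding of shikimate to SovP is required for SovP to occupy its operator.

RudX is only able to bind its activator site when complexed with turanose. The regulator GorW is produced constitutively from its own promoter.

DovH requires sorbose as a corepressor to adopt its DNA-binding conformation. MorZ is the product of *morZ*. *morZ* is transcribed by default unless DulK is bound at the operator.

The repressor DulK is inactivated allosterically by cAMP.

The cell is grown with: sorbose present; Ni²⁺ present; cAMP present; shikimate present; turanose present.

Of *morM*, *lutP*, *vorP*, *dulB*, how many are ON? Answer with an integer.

Shikimate is present, so SovP is active.
With repressor SovP bound, *morM* is not transcribed.
→ *morM* is OFF.
Ni²⁺ is present, so ZorH is active.
With repressor ZorH bound, *lutP* is not transcribed.
→ *lutP* is OFF.
Turanose is present, so RudX is active.
Sorbose is present, so DovH is active.
With repressor DovH bound, *vorP* is not transcribed.
→ *vorP* is OFF.
cAMP is present, so DulK is inactive.
With no repressor bound, *morZ* is transcribed.
So MorZ is produced and active.
GorW is produced constitutively and is active.
With repressor MorZ bound, *dulB* is not transcribed.
→ *dulB* is OFF.
0 of the 4 genes are transcribed.

0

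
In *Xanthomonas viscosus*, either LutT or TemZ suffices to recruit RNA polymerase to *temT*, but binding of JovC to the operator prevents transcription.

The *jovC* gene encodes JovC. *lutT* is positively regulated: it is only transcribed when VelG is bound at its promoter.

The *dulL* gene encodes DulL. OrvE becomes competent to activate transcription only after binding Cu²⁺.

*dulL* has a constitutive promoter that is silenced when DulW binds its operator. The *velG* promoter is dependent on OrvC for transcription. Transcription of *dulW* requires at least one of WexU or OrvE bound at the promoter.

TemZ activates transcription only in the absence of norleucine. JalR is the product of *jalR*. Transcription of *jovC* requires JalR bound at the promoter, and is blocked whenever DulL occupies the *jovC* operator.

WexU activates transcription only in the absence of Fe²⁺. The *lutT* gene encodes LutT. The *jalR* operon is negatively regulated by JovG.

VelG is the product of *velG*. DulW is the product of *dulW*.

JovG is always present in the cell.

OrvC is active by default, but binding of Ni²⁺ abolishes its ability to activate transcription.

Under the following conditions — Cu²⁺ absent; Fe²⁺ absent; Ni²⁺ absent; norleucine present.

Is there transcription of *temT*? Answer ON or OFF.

ON

Fe²⁺ is absent, so WexU is active.
Cu²⁺ is absent, so OrvE is inactive.
Activator WexU is present, so *dulW* is transcribed.
So DulW is produced and active.
With repressor DulW bound, *dulL* is not transcribed.
So DulL is not produced.
JovG is produced constitutively and is active.
With repressor JovG bound, *jalR* is not transcribed.
So JalR is not produced.
Required activator JalR is absent, so *jovC* is not transcribed.
So JovC is not produced.
Ni²⁺ is absent, so OrvC is active.
No repressor is bound and OrvC is active, so *velG* is transcribed.
So VelG is produced and active.
No repressor is bound and VelG is active, so *lutT* is transcribed.
So LutT is produced and active.
Norleucine is present, so TemZ is inactive.
Activator LutT is present, so *temT* is transcribed.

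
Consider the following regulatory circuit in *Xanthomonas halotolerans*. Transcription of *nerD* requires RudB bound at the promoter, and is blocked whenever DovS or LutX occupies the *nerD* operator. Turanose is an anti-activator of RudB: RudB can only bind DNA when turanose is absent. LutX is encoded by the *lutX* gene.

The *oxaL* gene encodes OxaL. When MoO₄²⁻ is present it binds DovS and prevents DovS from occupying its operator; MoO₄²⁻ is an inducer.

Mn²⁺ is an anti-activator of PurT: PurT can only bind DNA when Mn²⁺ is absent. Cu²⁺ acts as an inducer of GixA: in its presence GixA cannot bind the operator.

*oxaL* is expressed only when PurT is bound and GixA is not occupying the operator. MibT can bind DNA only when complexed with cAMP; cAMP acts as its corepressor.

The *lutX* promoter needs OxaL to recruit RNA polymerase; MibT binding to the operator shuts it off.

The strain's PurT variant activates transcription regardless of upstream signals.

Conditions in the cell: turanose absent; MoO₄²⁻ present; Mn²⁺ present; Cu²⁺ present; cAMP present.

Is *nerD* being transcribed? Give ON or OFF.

ON

MoO₄²⁻ is present, so DovS is inactive.
Turanose is absent, so RudB is active.
Cu²⁺ is present, so GixA is inactive.
PurT is constitutively active in this strain.
No repressor is bound and PurT is active, so *oxaL* is transcribed.
So OxaL is produced and active.
cAMP is present, so MibT is active.
With repressor MibT bound, *lutX* is not transcribed.
So LutX is not produced.
No repressor is bound and RudB is active, so *nerD* is transcribed.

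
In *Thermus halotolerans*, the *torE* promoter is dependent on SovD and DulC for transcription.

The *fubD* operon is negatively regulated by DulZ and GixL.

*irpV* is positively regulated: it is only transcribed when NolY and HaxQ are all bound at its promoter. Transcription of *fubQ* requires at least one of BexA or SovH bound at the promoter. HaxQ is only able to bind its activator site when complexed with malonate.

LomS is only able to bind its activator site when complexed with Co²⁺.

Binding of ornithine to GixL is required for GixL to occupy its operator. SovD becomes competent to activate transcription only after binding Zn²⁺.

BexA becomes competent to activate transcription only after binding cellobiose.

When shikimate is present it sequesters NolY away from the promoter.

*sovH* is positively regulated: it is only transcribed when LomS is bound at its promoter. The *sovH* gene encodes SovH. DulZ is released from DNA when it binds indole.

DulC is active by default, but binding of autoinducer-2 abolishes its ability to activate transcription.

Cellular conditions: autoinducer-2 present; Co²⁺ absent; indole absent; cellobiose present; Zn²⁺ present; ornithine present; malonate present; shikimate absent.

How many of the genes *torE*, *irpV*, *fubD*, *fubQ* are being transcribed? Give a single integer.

2

Zn²⁺ is present, so SovD is active.
Autoinducer-2 is present, so DulC is inactive.
Required activator DulC is absent, so *torE* is not transcribed.
→ *torE* is OFF.
Shikimate is absent, so NolY is active.
Malonate is present, so HaxQ is active.
No repressor is bound and NolY and HaxQ are active, so *irpV* is transcribed.
→ *irpV* is ON.
Indole is absent, so DulZ is active.
Ornithine is present, so GixL is active.
With repressor DulZ bound, *fubD* is not transcribed.
→ *fubD* is OFF.
Cellobiose is present, so BexA is active.
Co²⁺ is absent, so LomS is inactive.
Required activator LomS is absent, so *sovH* is not transcribed.
So SovH is not produced.
Activator BexA is present, so *fubQ* is transcribed.
→ *fubQ* is ON.
2 of the 4 genes are transcribed.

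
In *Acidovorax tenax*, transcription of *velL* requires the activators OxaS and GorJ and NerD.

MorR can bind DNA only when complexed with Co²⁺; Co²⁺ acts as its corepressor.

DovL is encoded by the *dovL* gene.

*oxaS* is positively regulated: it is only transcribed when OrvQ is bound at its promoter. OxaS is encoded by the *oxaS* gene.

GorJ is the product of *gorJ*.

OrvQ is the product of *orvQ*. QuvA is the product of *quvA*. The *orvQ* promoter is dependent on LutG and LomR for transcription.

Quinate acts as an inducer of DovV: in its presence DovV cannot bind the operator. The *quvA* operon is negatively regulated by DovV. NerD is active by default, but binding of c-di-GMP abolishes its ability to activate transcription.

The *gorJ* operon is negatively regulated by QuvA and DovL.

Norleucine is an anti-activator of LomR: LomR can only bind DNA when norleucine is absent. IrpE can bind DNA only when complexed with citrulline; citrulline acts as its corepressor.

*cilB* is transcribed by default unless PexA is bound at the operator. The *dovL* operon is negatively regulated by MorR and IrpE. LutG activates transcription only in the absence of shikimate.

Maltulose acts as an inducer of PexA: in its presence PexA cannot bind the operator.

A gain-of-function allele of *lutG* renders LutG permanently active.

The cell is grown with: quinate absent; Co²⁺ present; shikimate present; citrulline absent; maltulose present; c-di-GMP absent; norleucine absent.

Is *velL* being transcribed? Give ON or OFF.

LutG is constitutively active in this strain.
Norleucine is absent, so LomR is active.
No repressor is bound and LutG and LomR are active, so *orvQ* is transcribed.
So OrvQ is produced and active.
No repressor is bound and OrvQ is active, so *oxaS* is transcribed.
So OxaS is produced and active.
Quinate is absent, so DovV is active.
With repressor DovV bound, *quvA* is not transcribed.
So QuvA is not produced.
Co²⁺ is present, so MorR is active.
Citrulline is absent, so IrpE is inactive.
With repressor MorR bound, *dovL* is not transcribed.
So DovL is not produced.
With no repressor bound, *gorJ* is transcribed.
So GorJ is produced and active.
c-di-GMP is absent, so NerD is active.
No repressor is bound and OxaS and GorJ and NerD are active, so *velL* is transcribed.

ON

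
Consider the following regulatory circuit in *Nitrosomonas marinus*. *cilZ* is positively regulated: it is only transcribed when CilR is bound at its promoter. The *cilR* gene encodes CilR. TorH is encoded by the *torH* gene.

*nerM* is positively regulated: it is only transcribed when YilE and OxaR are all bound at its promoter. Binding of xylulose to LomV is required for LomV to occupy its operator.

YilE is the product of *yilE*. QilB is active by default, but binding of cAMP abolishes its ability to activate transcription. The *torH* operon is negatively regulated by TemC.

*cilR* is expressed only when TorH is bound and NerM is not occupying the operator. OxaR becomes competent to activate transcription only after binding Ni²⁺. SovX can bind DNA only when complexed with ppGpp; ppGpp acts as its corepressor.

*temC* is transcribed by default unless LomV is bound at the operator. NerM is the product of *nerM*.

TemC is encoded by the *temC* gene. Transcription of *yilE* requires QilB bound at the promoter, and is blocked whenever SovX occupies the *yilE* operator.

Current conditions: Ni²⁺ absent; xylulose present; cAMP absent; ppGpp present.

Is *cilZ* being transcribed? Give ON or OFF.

Xylulose is present, so LomV is active.
With repressor LomV bound, *temC* is not transcribed.
So TemC is not produced.
With no repressor bound, *torH* is transcribed.
So TorH is produced and active.
ppGpp is present, so SovX is active.
cAMP is absent, so QilB is active.
With repressor SovX bound, *yilE* is not transcribed.
So YilE is not produced.
Ni²⁺ is absent, so OxaR is inactive.
Required activator YilE is absent, so *nerM* is not transcribed.
So NerM is not produced.
No repressor is bound and TorH is active, so *cilR* is transcribed.
So CilR is produced and active.
No repressor is bound and CilR is active, so *cilZ* is transcribed.

ON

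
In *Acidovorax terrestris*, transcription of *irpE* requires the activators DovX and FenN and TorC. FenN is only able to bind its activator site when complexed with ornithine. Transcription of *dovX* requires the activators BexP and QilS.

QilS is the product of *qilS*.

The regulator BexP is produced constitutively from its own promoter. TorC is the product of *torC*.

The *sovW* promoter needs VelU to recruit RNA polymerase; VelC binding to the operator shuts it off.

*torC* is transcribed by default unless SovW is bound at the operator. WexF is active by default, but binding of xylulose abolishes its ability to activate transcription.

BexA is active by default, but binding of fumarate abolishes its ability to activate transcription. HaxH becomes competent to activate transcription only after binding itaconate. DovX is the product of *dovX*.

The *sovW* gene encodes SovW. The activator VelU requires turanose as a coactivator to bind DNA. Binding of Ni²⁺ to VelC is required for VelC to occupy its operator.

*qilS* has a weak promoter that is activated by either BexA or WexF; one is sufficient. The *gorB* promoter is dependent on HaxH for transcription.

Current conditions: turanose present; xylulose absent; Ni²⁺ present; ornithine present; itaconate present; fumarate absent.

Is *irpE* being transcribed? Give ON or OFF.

ON

BexP is produced constitutively and is active.
Fumarate is absent, so BexA is active.
Xylulose is absent, so WexF is active.
Activator BexA is present, so *qilS* is transcribed.
So QilS is produced and active.
No repressor is bound and BexP and QilS are active, so *dovX* is transcribed.
So DovX is produced and active.
Ornithine is present, so FenN is active.
Turanose is present, so VelU is active.
Ni²⁺ is present, so VelC is active.
With repressor VelC bound, *sovW* is not transcribed.
So SovW is not produced.
With no repressor bound, *torC* is transcribed.
So TorC is produced and active.
No repressor is bound and DovX and FenN and TorC are active, so *irpE* is transcribed.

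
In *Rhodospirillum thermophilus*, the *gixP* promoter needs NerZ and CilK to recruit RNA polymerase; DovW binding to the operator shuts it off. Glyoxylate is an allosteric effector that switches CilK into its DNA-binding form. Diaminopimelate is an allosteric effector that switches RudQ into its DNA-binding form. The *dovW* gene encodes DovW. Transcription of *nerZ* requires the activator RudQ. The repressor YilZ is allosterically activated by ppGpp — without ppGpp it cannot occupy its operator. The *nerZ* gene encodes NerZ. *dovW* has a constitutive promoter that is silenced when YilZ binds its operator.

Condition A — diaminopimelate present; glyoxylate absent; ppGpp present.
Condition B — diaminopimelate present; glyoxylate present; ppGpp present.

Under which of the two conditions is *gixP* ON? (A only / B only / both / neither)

Condition A:
Diaminopimelate is present, so RudQ is active.
No repressor is bound and RudQ is active, so *nerZ* is transcribed.
So NerZ is produced and active.
Glyoxylate is absent, so CilK is inactive.
ppGpp is present, so YilZ is active.
With repressor YilZ bound, *dovW* is not transcribed.
So DovW is not produced.
Required activator CilK is absent, so *gixP* is not transcribed.
→ *gixP* is OFF in A.
Condition B:
Diaminopimelate is present, so RudQ is active.
No repressor is bound and RudQ is active, so *nerZ* is transcribed.
So NerZ is produced and active.
Glyoxylate is present, so CilK is active.
ppGpp is present, so YilZ is active.
With repressor YilZ bound, *dovW* is not transcribed.
So DovW is not produced.
No repressor is bound and NerZ and CilK are active, so *gixP* is transcribed.
→ *gixP* is ON in B.

B only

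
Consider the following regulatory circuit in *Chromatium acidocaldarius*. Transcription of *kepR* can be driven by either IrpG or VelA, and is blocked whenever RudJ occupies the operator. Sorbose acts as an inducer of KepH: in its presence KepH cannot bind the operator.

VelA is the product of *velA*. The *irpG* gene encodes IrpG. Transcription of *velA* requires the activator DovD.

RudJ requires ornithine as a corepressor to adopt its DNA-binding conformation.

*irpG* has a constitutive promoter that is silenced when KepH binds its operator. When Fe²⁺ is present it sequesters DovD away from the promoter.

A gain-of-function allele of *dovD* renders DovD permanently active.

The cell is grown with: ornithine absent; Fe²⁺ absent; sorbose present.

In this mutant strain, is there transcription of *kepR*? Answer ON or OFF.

ON

Sorbose is present, so KepH is inactive.
With no repressor bound, *irpG* is transcribed.
So IrpG is produced and active.
DovD is constitutively active in this strain.
No repressor is bound and DovD is active, so *velA* is transcribed.
So VelA is produced and active.
Ornithine is absent, so RudJ is inactive.
Activator IrpG is present, so *kepR* is transcribed.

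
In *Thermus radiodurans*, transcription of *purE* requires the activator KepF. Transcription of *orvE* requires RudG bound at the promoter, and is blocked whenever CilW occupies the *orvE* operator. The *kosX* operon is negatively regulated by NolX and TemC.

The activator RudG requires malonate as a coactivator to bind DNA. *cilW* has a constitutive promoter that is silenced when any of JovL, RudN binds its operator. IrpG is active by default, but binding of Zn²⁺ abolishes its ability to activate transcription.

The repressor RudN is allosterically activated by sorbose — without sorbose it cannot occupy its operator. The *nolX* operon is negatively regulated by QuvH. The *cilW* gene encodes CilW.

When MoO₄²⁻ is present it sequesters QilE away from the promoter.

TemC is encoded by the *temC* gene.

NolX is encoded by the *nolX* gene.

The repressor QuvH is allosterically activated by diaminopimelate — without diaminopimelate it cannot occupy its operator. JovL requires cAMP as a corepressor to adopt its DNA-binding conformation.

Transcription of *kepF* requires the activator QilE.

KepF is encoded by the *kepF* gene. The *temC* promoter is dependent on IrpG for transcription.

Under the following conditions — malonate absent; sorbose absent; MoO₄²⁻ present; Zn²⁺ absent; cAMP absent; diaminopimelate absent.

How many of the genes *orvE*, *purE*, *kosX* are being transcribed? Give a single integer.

cAMP is absent, so JovL is inactive.
Sorbose is absent, so RudN is inactive.
With no repressor bound, *cilW* is transcribed.
So CilW is produced and active.
Malonate is absent, so RudG is inactive.
With repressor CilW bound, *orvE* is not transcribed.
→ *orvE* is OFF.
MoO₄²⁻ is present, so QilE is inactive.
Required activator QilE is absent, so *kepF* is not transcribed.
So KepF is not produced.
Required activator KepF is absent, so *purE* is not transcribed.
→ *purE* is OFF.
Diaminopimelate is absent, so QuvH is inactive.
With no repressor bound, *nolX* is transcribed.
So NolX is produced and active.
Zn²⁺ is absent, so IrpG is active.
No repressor is bound and IrpG is active, so *temC* is transcribed.
So TemC is produced and active.
With repressor NolX bound, *kosX* is not transcribed.
→ *kosX* is OFF.
0 of the 3 genes are transcribed.

0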